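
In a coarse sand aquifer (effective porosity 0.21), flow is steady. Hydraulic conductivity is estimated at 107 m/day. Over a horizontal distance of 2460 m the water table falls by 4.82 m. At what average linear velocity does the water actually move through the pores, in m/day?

0.998

Hydraulic gradient i = Δh / L = 4.82 / 2460 = 0.001959.
Darcy flux q = K · i = 107.0 × 0.001959 = 0.2097 m/day.
Seepage velocity v = q / n_e = 0.2097 / 0.21 = 0.9983 m/day.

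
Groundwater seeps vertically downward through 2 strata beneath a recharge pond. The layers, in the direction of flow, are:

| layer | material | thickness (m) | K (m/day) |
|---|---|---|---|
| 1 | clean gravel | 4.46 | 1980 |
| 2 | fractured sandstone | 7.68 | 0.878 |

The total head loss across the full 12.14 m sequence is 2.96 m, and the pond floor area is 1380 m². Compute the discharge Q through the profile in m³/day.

Flow is perpendicular to layering, so the layers act in series and the equivalent K is the thickness-weighted harmonic mean.
Total thickness L = 4.46 + 7.68 = 12.14 m.
Σ(b_i/K_i) = 4.46/1980 + 7.68/0.878 = 8.749 d.
K_eq = L / Σ(b_i/K_i) = 12.14 / 8.749 = 1.388 m/day.
Q = K_eq · A · (Δh/L) = 1.388 × 1380 × (2.96/12.14) = 466.9 m³/day.

467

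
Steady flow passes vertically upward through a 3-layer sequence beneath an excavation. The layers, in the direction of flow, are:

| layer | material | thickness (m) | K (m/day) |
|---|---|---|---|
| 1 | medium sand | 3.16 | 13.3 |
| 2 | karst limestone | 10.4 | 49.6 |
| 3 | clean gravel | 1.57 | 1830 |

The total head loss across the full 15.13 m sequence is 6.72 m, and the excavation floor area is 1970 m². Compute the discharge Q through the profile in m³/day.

Flow is perpendicular to layering, so the layers act in series and the equivalent K is the thickness-weighted harmonic mean.
Total thickness L = 3.16 + 10.4 + 1.57 = 15.13 m.
Σ(b_i/K_i) = 3.16/13.3 + 10.4/49.6 + 1.57/1830 = 0.4481 d.
K_eq = L / Σ(b_i/K_i) = 15.13 / 0.4481 = 33.76 m/day.
Q = K_eq · A · (Δh/L) = 33.76 × 1970 × (6.72/15.13) = 29541 m³/day.

29500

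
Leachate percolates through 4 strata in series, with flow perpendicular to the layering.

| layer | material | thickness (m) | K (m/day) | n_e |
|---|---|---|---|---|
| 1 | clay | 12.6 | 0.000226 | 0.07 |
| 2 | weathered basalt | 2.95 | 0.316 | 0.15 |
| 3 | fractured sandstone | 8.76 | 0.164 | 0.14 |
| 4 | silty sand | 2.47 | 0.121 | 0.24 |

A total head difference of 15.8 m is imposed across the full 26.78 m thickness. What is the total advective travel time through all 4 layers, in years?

30.4

With flow normal to the layers, continuity requires the same specific discharge q through every layer.
Σ(b_i/K_i) = 12.6/0.000226 + 2.95/0.316 + 8.76/0.164 + 2.47/0.121 = 55835 d.
q = Δh / Σ(b_i/K_i) = 15.8 / 55835 = 0.0002830 m/day.
In each layer the seepage velocity is v_i = q/n_i, so the layer transit time is t_i = b_i·n_i / q:
  layer 1 (clay): t_1 = 12.6 × 0.07 / 0.0002830 = 3117 d
  layer 2 (weathered basalt): t_2 = 2.95 × 0.15 / 0.0002830 = 1564 d
  layer 3 (fractured sandstone): t_3 = 8.76 × 0.14 / 0.0002830 = 4334 d
  layer 4 (silty sand): t_4 = 2.47 × 0.24 / 0.0002830 = 2095 d
Total t = Σ t_i = 11109 days = 30.42 years.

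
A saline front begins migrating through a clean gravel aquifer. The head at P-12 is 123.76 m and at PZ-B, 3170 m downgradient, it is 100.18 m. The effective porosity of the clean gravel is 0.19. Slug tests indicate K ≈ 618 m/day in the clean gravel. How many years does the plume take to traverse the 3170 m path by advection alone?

Hydraulic gradient i = (123.76 − 100.18) / 3170 = 23.58 / 3170 = 0.007438.
Darcy flux q = K · i = 618.0 × 0.007438 = 4.597 m/day.
Seepage velocity v = q / n_e = 4.597 / 0.19 = 24.19 m/day.
Travel time t = L / v = 3170 / 24.19 = 131.0 days = 0.3587 years.

0.359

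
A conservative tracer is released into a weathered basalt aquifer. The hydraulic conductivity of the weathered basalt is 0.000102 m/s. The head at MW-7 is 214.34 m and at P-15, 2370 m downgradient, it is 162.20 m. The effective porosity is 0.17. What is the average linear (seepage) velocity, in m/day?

1.14

Convert K: 0.000102 m/s × 86400 = 8.813 m/day.
Hydraulic gradient i = (214.34 − 162.20) / 2370 = 52.14 / 2370 = 0.02200.
Darcy flux q = K · i = 8.813 × 0.02200 = 0.1939 m/day.
Seepage velocity v = q / n_e = 0.1939 / 0.17 = 1.140 m/day.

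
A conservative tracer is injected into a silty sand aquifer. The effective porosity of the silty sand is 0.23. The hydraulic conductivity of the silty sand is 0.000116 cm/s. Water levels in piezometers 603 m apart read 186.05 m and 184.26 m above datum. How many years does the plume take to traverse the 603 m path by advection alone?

1280

Convert K: 0.000116 cm/s × 864 = 0.1002 m/day.
Hydraulic gradient i = (186.05 − 184.26) / 603 = 1.79 / 603 = 0.002968.
Darcy flux q = K · i = 0.1002 × 0.002968 = 0.0002975 m/day.
Seepage velocity v = q / n_e = 0.0002975 / 0.23 = 0.001294 m/day.
Travel time t = L / v = 603 / 0.001294 = 4.662e+05 days = 1276 years.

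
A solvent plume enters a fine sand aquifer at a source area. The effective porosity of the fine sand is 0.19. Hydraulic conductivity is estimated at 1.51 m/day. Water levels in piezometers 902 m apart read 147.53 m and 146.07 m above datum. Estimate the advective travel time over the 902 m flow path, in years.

192

Hydraulic gradient i = (147.53 − 146.07) / 902 = 1.46 / 902 = 0.001619.
Darcy flux q = K · i = 1.510 × 0.001619 = 0.002444 m/day.
Seepage velocity v = q / n_e = 0.002444 / 0.19 = 0.01286 m/day.
Travel time t = L / v = 902 / 0.01286 = 70119 days = 192.0 years.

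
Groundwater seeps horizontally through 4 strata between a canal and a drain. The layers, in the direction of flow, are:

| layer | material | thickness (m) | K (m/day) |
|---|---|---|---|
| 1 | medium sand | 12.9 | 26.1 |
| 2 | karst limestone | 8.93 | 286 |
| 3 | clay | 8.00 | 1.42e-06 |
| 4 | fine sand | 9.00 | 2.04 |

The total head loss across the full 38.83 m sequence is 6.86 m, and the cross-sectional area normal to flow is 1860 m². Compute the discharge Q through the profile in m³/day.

0.00226

Flow is perpendicular to layering, so the layers act in series and the equivalent K is the thickness-weighted harmonic mean.
Total thickness L = 12.9 + 8.93 + 8.00 + 9.00 = 38.83 m.
Σ(b_i/K_i) = 12.9/26.1 + 8.93/286 + 8.00/1.42e-06 + 9.00/2.04 = 5.634e+06 d.
K_eq = L / Σ(b_i/K_i) = 38.83 / 5.634e+06 = 6.892e-06 m/day.
Q = K_eq · A · (Δh/L) = 6.892e-06 × 1860 × (6.86/38.83) = 0.002265 m³/day.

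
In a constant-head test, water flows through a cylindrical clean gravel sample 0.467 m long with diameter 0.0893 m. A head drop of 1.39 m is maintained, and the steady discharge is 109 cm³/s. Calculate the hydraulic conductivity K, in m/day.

Cross-sectional area A = π·(d/2)² = π × (0.0893/2)² = 0.006263 m².
Convert discharge: 109 cm³/s = 0.0001090 m³/s.
Darcy's law rearranged: K = Q·L / (A·Δh) = 0.0001090 × 0.467 / (0.006263 × 1.39) = 0.005847 m/s = 505.2 m/day.

505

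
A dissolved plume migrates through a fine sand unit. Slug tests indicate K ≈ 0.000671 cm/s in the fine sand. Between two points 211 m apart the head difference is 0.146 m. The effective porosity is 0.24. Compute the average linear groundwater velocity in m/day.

Convert K: 0.000671 cm/s × 864 = 0.5797 m/day.
Hydraulic gradient i = Δh / L = 0.146 / 211 = 0.0006919.
Darcy flux q = K · i = 0.5797 × 0.0006919 = 0.0004011 m/day.
Seepage velocity v = q / n_e = 0.0004011 / 0.24 = 0.001671 m/day.

0.00167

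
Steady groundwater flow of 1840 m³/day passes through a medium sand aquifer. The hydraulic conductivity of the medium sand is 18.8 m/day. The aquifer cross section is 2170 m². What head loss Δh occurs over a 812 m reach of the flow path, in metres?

From Q = K·A·i, i = Q / (K·A) = 1840 / (18.80 × 2170) = 0.04510.
Head loss Δh = i · L = 0.04510 × 812 = 36.62 m.

36.6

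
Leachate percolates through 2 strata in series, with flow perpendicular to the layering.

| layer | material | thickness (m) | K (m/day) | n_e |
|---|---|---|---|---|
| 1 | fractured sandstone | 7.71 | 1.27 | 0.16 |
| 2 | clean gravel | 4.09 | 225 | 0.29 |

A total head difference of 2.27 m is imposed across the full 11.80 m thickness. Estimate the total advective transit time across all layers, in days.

With flow normal to the layers, continuity requires the same specific discharge q through every layer.
Σ(b_i/K_i) = 7.71/1.27 + 4.09/225 = 6.089 d.
q = Δh / Σ(b_i/K_i) = 2.27 / 6.089 = 0.3728 m/day.
In each layer the seepage velocity is v_i = q/n_i, so the layer transit time is t_i = b_i·n_i / q:
  layer 1 (fractured sandstone): t_1 = 7.71 × 0.16 / 0.3728 = 3.309 d
  layer 2 (clean gravel): t_2 = 4.09 × 0.29 / 0.3728 = 3.182 d
Total t = Σ t_i = 6.491 days.

6.49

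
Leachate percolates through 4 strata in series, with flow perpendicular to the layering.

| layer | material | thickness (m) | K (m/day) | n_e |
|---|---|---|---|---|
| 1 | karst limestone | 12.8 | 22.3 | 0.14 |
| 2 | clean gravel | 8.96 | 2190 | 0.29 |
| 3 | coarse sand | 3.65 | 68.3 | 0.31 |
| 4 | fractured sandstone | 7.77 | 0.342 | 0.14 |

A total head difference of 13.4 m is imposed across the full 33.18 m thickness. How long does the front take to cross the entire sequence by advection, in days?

With flow normal to the layers, continuity requires the same specific discharge q through every layer.
Σ(b_i/K_i) = 12.8/22.3 + 8.96/2190 + 3.65/68.3 + 7.77/0.342 = 23.35 d.
q = Δh / Σ(b_i/K_i) = 13.4 / 23.35 = 0.5739 m/day.
In each layer the seepage velocity is v_i = q/n_i, so the layer transit time is t_i = b_i·n_i / q:
  layer 1 (karst limestone): t_1 = 12.8 × 0.14 / 0.5739 = 3.123 d
  layer 2 (clean gravel): t_2 = 8.96 × 0.29 / 0.5739 = 4.528 d
  layer 3 (coarse sand): t_3 = 3.65 × 0.31 / 0.5739 = 1.972 d
  layer 4 (fractured sandstone): t_4 = 7.77 × 0.14 / 0.5739 = 1.896 d
Total t = Σ t_i = 11.52 days.

11.5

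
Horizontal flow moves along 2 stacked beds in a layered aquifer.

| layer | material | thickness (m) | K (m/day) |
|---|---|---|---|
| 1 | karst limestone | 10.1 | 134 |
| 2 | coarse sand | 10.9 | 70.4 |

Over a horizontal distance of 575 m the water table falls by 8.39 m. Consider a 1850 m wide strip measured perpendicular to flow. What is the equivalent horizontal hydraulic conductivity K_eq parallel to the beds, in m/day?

Flow is parallel to layering, so each bed carries its own Darcy discharge and the transmissivities add.
Σ(K_i·b_i) = 134×10.1 + 70.4×10.9 = 2121 m²/day.
Total thickness b = 21.00 m, so K_eq = Σ(K_i·b_i)/b = 101.0 m/day.

101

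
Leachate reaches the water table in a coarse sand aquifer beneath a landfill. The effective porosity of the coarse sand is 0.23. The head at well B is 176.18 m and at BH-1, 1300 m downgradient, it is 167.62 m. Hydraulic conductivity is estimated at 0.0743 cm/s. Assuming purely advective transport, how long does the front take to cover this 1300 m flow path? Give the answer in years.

Convert K: 0.0743 cm/s × 864 = 64.20 m/day.
Hydraulic gradient i = (176.18 − 167.62) / 1300 = 8.56 / 1300 = 0.006585.
Darcy flux q = K · i = 64.20 × 0.006585 = 0.4227 m/day.
Seepage velocity v = q / n_e = 0.4227 / 0.23 = 1.838 m/day.
Travel time t = L / v = 1300 / 1.838 = 707.4 days = 1.937 years.

1.94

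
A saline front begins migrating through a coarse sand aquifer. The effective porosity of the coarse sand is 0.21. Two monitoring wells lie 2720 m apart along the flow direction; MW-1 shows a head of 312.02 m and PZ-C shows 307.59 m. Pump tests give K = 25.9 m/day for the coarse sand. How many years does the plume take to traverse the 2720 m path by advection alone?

Hydraulic gradient i = (312.02 − 307.59) / 2720 = 4.43 / 2720 = 0.001629.
Darcy flux q = K · i = 25.90 × 0.001629 = 0.04218 m/day.
Seepage velocity v = q / n_e = 0.04218 / 0.21 = 0.2009 m/day.
Travel time t = L / v = 2720 / 0.2009 = 13541 days = 37.07 years.

37.1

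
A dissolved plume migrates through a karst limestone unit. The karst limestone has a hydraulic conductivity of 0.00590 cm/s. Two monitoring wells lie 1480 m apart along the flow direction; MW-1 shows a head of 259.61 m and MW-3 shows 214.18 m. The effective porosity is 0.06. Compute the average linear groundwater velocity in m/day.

2.61

Convert K: 0.00590 cm/s × 864 = 5.098 m/day.
Hydraulic gradient i = (259.61 − 214.18) / 1480 = 45.43 / 1480 = 0.03070.
Darcy flux q = K · i = 5.098 × 0.03070 = 0.1565 m/day.
Seepage velocity v = q / n_e = 0.1565 / 0.06 = 2.608 m/day.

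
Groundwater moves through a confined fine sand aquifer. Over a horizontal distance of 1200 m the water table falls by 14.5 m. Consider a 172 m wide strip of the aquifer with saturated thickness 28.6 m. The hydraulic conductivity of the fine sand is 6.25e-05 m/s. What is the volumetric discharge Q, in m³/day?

321

Convert K: 6.25e-05 m/s × 86400 = 5.400 m/day.
Cross-sectional area A = 172 × 28.6 = 4919 m².
Hydraulic gradient i = Δh / L = 14.5 / 1200 = 0.01208.
Darcy's law: Q = K · A · i = 5.400 × 4919 × 0.01208 = 321.0 m³/day.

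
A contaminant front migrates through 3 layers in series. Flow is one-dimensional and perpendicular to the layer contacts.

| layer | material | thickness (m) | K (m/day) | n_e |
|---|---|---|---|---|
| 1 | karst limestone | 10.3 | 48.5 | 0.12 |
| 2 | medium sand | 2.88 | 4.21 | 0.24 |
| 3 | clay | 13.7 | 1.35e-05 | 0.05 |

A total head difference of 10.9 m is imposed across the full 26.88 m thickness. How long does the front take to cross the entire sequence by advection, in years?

666

With flow normal to the layers, continuity requires the same specific discharge q through every layer.
Σ(b_i/K_i) = 10.3/48.5 + 2.88/4.21 + 13.7/1.35e-05 = 1.015e+06 d.
q = Δh / Σ(b_i/K_i) = 10.9 / 1.015e+06 = 1.074e-05 m/day.
In each layer the seepage velocity is v_i = q/n_i, so the layer transit time is t_i = b_i·n_i / q:
  layer 1 (karst limestone): t_1 = 10.3 × 0.12 / 1.074e-05 = 1.151e+05 d
  layer 2 (medium sand): t_2 = 2.88 × 0.24 / 1.074e-05 = 64352 d
  layer 3 (clay): t_3 = 13.7 × 0.05 / 1.074e-05 = 63775 d
Total t = Σ t_i = 2.432e+05 days = 665.9 years.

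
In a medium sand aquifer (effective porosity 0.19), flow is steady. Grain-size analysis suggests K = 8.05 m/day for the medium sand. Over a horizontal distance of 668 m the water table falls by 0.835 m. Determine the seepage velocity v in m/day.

Hydraulic gradient i = Δh / L = 0.835 / 668 = 0.001250.
Darcy flux q = K · i = 8.050 × 0.001250 = 0.01006 m/day.
Seepage velocity v = q / n_e = 0.01006 / 0.19 = 0.05296 m/day.

0.0530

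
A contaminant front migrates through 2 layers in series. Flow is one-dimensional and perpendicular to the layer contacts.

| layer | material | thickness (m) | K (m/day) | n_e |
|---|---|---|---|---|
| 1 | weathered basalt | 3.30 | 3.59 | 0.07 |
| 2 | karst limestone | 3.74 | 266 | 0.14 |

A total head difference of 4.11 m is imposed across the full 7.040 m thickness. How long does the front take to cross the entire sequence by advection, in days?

With flow normal to the layers, continuity requires the same specific discharge q through every layer.
Σ(b_i/K_i) = 3.30/3.59 + 3.74/266 = 0.9333 d.
q = Δh / Σ(b_i/K_i) = 4.11 / 0.9333 = 4.404 m/day.
In each layer the seepage velocity is v_i = q/n_i, so the layer transit time is t_i = b_i·n_i / q:
  layer 1 (weathered basalt): t_1 = 3.30 × 0.07 / 4.404 = 0.05245 d
  layer 2 (karst limestone): t_2 = 3.74 × 0.14 / 4.404 = 0.1189 d
Total t = Σ t_i = 0.1714 days.

0.171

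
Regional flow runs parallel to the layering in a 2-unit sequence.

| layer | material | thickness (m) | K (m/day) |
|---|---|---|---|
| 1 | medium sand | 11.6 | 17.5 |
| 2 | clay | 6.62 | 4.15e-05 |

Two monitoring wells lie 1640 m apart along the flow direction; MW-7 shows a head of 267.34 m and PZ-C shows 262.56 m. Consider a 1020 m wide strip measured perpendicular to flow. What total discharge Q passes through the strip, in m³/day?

604

Flow is parallel to layering, so each bed carries its own Darcy discharge and the transmissivities add.
Σ(K_i·b_i) = 17.5×11.6 + 4.15e-05×6.62 = 203.0 m²/day.
Hydraulic gradient i = (267.34 − 262.56) / 1640 = 4.78 / 1640 = 0.002915.
Q = Σ(K_i·b_i) · W · i = 203.0 × 1020 × 0.002915 = 603.5 m³/day.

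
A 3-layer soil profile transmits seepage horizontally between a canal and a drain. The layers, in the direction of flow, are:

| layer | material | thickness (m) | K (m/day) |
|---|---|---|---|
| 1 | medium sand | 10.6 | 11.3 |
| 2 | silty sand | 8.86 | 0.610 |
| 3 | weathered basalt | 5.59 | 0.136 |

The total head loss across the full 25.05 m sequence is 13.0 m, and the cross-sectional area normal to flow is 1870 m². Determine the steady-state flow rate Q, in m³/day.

430

Flow is perpendicular to layering, so the layers act in series and the equivalent K is the thickness-weighted harmonic mean.
Total thickness L = 10.6 + 8.86 + 5.59 = 25.05 m.
Σ(b_i/K_i) = 10.6/11.3 + 8.86/0.610 + 5.59/0.136 = 56.57 d.
K_eq = L / Σ(b_i/K_i) = 25.05 / 56.57 = 0.4428 m/day.
Q = K_eq · A · (Δh/L) = 0.4428 × 1870 × (13.0/25.05) = 429.8 m³/day.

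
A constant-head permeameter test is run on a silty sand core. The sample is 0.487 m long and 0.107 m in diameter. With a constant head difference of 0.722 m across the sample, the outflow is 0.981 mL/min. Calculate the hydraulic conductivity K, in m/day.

0.106

Cross-sectional area A = π·(d/2)² = π × (0.107/2)² = 0.008992 m².
Convert discharge: 0.981 mL/min = 1.635e-08 m³/s.
Darcy's law rearranged: K = Q·L / (A·Δh) = 1.635e-08 × 0.487 / (0.008992 × 0.722) = 1.226e-06 m/s = 0.1060 m/day.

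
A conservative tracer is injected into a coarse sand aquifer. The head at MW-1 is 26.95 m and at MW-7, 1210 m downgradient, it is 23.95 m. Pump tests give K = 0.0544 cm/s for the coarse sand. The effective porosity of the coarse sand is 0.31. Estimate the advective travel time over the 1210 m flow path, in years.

Convert K: 0.0544 cm/s × 864 = 47.00 m/day.
Hydraulic gradient i = (26.95 − 23.95) / 1210 = 3 / 1210 = 0.002479.
Darcy flux q = K · i = 47.00 × 0.002479 = 0.1165 m/day.
Seepage velocity v = q / n_e = 0.1165 / 0.31 = 0.3759 m/day.
Travel time t = L / v = 1210 / 0.3759 = 3219 days = 8.813 years.

8.81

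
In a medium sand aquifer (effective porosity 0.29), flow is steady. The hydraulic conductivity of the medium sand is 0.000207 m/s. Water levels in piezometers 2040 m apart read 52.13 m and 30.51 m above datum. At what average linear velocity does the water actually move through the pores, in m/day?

0.654

Convert K: 0.000207 m/s × 86400 = 17.88 m/day.
Hydraulic gradient i = (52.13 − 30.51) / 2040 = 21.62 / 2040 = 0.01060.
Darcy flux q = K · i = 17.88 × 0.01060 = 0.1895 m/day.
Seepage velocity v = q / n_e = 0.1895 / 0.29 = 0.6536 m/day.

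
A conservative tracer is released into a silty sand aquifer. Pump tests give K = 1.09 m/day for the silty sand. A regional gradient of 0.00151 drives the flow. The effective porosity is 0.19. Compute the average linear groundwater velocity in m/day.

Hydraulic gradient i = 0.00151.
Darcy flux q = K · i = 1.090 × 0.001510 = 0.001646 m/day.
Seepage velocity v = q / n_e = 0.001646 / 0.19 = 0.008663 m/day.

0.00866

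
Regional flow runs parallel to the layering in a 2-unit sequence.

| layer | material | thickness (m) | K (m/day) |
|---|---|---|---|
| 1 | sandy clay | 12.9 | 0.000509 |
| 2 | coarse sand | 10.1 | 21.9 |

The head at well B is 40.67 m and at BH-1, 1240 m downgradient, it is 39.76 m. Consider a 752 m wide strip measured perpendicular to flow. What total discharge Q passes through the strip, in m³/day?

122

Flow is parallel to layering, so each bed carries its own Darcy discharge and the transmissivities add.
Σ(K_i·b_i) = 0.000509×12.9 + 21.9×10.1 = 221.2 m²/day.
Hydraulic gradient i = (40.67 − 39.76) / 1240 = 0.91 / 1240 = 0.0007339.
Q = Σ(K_i·b_i) · W · i = 221.2 × 752 × 0.0007339 = 122.1 m³/day.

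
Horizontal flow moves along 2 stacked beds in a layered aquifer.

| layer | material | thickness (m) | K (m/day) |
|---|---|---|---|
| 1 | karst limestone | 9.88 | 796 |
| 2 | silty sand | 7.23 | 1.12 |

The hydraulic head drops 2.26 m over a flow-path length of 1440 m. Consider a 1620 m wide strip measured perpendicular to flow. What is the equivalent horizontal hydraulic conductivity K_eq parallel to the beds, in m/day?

460

Flow is parallel to layering, so each bed carries its own Darcy discharge and the transmissivities add.
Σ(K_i·b_i) = 796×9.88 + 1.12×7.23 = 7873 m²/day.
Total thickness b = 17.11 m, so K_eq = Σ(K_i·b_i)/b = 460.1 m/day.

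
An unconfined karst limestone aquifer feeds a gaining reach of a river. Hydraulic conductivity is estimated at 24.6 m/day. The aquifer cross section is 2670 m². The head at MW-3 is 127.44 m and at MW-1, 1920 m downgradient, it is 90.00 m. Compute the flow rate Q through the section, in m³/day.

Hydraulic gradient i = (127.44 − 90.00) / 1920 = 37.44 / 1920 = 0.01950.
Darcy's law: Q = K · A · i = 24.60 × 2670 × 0.01950 = 1281 m³/day.

1280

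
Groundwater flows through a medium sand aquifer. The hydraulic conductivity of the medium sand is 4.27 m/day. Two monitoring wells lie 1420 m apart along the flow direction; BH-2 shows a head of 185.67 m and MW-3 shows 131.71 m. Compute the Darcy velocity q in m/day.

0.162

Hydraulic gradient i = (185.67 − 131.71) / 1420 = 53.96 / 1420 = 0.03800.
Specific discharge q = K · i = 4.270 × 0.03800 = 0.1623 m/day.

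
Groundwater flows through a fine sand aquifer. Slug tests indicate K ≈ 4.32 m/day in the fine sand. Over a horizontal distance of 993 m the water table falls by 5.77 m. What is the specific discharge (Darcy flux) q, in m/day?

0.0251

Hydraulic gradient i = Δh / L = 5.77 / 993 = 0.005811.
Specific discharge q = K · i = 4.320 × 0.005811 = 0.02510 m/day.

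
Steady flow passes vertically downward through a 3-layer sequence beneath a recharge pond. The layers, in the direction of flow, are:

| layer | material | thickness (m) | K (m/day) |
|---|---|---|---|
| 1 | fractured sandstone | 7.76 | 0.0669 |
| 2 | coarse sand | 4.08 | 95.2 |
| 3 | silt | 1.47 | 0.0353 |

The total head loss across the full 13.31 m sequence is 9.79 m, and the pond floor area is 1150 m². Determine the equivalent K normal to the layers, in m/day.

Flow is perpendicular to layering, so the layers act in series and the equivalent K is the thickness-weighted harmonic mean.
Total thickness L = 7.76 + 4.08 + 1.47 = 13.31 m.
Σ(b_i/K_i) = 7.76/0.0669 + 4.08/95.2 + 1.47/0.0353 = 157.7 d.
K_eq = L / Σ(b_i/K_i) = 13.31 / 157.7 = 0.08441 m/day.

0.0844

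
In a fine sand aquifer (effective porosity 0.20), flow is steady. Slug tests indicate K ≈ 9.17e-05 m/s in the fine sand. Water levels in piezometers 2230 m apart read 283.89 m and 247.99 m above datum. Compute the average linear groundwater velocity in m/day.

Convert K: 9.17e-05 m/s × 86400 = 7.923 m/day.
Hydraulic gradient i = (283.89 − 247.99) / 2230 = 35.9 / 2230 = 0.01610.
Darcy flux q = K · i = 7.923 × 0.01610 = 0.1275 m/day.
Seepage velocity v = q / n_e = 0.1275 / 0.20 = 0.6377 m/day.

0.638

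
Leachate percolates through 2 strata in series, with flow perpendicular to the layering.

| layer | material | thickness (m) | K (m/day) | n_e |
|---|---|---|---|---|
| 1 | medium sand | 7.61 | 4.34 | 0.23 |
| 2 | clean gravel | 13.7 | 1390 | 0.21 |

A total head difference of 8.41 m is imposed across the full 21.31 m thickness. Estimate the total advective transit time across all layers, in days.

0.970

With flow normal to the layers, continuity requires the same specific discharge q through every layer.
Σ(b_i/K_i) = 7.61/4.34 + 13.7/1390 = 1.763 d.
q = Δh / Σ(b_i/K_i) = 8.41 / 1.763 = 4.769 m/day.
In each layer the seepage velocity is v_i = q/n_i, so the layer transit time is t_i = b_i·n_i / q:
  layer 1 (medium sand): t_1 = 7.61 × 0.23 / 4.769 = 0.3670 d
  layer 2 (clean gravel): t_2 = 13.7 × 0.21 / 4.769 = 0.6032 d
Total t = Σ t_i = 0.9702 days.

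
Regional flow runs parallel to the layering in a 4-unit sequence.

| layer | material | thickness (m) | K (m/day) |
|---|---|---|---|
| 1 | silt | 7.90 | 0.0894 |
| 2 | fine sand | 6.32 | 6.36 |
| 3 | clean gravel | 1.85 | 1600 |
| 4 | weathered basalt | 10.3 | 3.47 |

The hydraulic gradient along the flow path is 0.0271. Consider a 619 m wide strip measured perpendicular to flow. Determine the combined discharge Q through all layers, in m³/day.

Flow is parallel to layering, so each bed carries its own Darcy discharge and the transmissivities add.
Σ(K_i·b_i) = 0.0894×7.90 + 6.36×6.32 + 1600×1.85 + 3.47×10.3 = 3037 m²/day.
Hydraulic gradient i = 0.0271.
Q = Σ(K_i·b_i) · W · i = 3037 × 619 × 0.02710 = 50939 m³/day.

50900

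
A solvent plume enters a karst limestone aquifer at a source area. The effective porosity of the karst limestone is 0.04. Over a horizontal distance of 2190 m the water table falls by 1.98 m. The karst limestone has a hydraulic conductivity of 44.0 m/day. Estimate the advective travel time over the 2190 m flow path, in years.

Hydraulic gradient i = Δh / L = 1.98 / 2190 = 0.0009041.
Darcy flux q = K · i = 44.00 × 0.0009041 = 0.03978 m/day.
Seepage velocity v = q / n_e = 0.03978 / 0.04 = 0.9945 m/day.
Travel time t = L / v = 2190 / 0.9945 = 2202 days = 6.029 years.

6.03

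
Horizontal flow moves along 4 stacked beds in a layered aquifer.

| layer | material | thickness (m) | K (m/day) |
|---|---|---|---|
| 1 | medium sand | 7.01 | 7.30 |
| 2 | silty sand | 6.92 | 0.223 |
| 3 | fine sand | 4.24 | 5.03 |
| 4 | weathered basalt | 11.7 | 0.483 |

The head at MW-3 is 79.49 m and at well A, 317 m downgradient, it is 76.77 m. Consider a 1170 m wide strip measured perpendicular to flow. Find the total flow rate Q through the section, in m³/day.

800

Flow is parallel to layering, so each bed carries its own Darcy discharge and the transmissivities add.
Σ(K_i·b_i) = 7.30×7.01 + 0.223×6.92 + 5.03×4.24 + 0.483×11.7 = 79.69 m²/day.
Hydraulic gradient i = (79.49 − 76.77) / 317 = 2.72 / 317 = 0.008580.
Q = Σ(K_i·b_i) · W · i = 79.69 × 1170 × 0.008580 = 800.1 m³/day.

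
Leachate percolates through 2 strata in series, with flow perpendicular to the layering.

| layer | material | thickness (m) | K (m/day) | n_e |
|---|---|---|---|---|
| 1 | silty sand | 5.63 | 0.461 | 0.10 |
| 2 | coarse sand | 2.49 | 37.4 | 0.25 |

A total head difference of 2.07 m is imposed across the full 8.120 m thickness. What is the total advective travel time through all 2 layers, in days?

With flow normal to the layers, continuity requires the same specific discharge q through every layer.
Σ(b_i/K_i) = 5.63/0.461 + 2.49/37.4 = 12.28 d.
q = Δh / Σ(b_i/K_i) = 2.07 / 12.28 = 0.1686 m/day.
In each layer the seepage velocity is v_i = q/n_i, so the layer transit time is t_i = b_i·n_i / q:
  layer 1 (silty sand): t_1 = 5.63 × 0.10 / 0.1686 = 3.340 d
  layer 2 (coarse sand): t_2 = 2.49 × 0.25 / 0.1686 = 3.693 d
Total t = Σ t_i = 7.032 days.

7.03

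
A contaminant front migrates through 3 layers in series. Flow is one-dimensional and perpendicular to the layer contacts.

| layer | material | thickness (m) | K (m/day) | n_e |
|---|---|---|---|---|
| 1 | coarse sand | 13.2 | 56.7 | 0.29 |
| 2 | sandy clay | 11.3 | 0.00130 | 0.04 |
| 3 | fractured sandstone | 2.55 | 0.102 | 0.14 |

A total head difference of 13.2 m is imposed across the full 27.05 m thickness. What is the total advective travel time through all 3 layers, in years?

With flow normal to the layers, continuity requires the same specific discharge q through every layer.
Σ(b_i/K_i) = 13.2/56.7 + 11.3/0.00130 + 2.55/0.102 = 8718 d.
q = Δh / Σ(b_i/K_i) = 13.2 / 8718 = 0.001514 m/day.
In each layer the seepage velocity is v_i = q/n_i, so the layer transit time is t_i = b_i·n_i / q:
  layer 1 (coarse sand): t_1 = 13.2 × 0.29 / 0.001514 = 2528 d
  layer 2 (sandy clay): t_2 = 11.3 × 0.04 / 0.001514 = 298.5 d
  layer 3 (fractured sandstone): t_3 = 2.55 × 0.14 / 0.001514 = 235.8 d
Total t = Σ t_i = 3062 days = 8.384 years.

8.38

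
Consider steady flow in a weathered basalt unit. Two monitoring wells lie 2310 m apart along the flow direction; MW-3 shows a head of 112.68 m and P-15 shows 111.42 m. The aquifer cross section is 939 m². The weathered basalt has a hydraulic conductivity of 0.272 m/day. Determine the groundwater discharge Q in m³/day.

0.139

Hydraulic gradient i = (112.68 − 111.42) / 2310 = 1.26 / 2310 = 0.0005455.
Darcy's law: Q = K · A · i = 0.2720 × 939.0 × 0.0005455 = 0.1393 m³/day.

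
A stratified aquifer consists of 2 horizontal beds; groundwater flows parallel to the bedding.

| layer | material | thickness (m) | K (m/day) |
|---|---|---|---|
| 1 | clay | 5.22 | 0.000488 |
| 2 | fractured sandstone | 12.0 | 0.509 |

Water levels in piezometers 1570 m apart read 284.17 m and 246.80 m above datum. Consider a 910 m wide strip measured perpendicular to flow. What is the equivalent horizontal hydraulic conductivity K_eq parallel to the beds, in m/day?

0.355

Flow is parallel to layering, so each bed carries its own Darcy discharge and the transmissivities add.
Σ(K_i·b_i) = 0.000488×5.22 + 0.509×12.0 = 6.111 m²/day.
Total thickness b = 17.22 m, so K_eq = Σ(K_i·b_i)/b = 0.3549 m/day.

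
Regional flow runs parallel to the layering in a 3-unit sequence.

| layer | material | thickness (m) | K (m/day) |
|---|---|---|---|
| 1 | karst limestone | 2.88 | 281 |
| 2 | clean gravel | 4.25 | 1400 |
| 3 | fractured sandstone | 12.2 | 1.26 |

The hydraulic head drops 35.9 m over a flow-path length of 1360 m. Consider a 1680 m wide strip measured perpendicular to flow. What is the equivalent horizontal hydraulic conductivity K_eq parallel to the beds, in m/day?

350

Flow is parallel to layering, so each bed carries its own Darcy discharge and the transmissivities add.
Σ(K_i·b_i) = 281×2.88 + 1400×4.25 + 1.26×12.2 = 6775 m²/day.
Total thickness b = 19.33 m, so K_eq = Σ(K_i·b_i)/b = 350.5 m/day.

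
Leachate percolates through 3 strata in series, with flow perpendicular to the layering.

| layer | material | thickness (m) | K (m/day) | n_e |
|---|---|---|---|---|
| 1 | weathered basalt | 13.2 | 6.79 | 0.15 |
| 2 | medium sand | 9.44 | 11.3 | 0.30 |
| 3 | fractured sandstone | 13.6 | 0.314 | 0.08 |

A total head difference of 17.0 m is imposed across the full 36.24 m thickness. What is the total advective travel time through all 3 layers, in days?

With flow normal to the layers, continuity requires the same specific discharge q through every layer.
Σ(b_i/K_i) = 13.2/6.79 + 9.44/11.3 + 13.6/0.314 = 46.09 d.
q = Δh / Σ(b_i/K_i) = 17.0 / 46.09 = 0.3688 m/day.
In each layer the seepage velocity is v_i = q/n_i, so the layer transit time is t_i = b_i·n_i / q:
  layer 1 (weathered basalt): t_1 = 13.2 × 0.15 / 0.3688 = 5.368 d
  layer 2 (medium sand): t_2 = 9.44 × 0.30 / 0.3688 = 7.678 d
  layer 3 (fractured sandstone): t_3 = 13.6 × 0.08 / 0.3688 = 2.950 d
Total t = Σ t_i = 16.00 days.

16.0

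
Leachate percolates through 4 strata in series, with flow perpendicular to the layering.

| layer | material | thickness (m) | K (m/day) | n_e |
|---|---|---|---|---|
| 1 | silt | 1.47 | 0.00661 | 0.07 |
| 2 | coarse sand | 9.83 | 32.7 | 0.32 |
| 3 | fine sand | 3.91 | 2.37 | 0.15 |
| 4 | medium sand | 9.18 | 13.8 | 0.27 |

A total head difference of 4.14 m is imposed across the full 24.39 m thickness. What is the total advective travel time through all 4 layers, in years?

0.939

With flow normal to the layers, continuity requires the same specific discharge q through every layer.
Σ(b_i/K_i) = 1.47/0.00661 + 9.83/32.7 + 3.91/2.37 + 9.18/13.8 = 225.0 d.
q = Δh / Σ(b_i/K_i) = 4.14 / 225.0 = 0.01840 m/day.
In each layer the seepage velocity is v_i = q/n_i, so the layer transit time is t_i = b_i·n_i / q:
  layer 1 (silt): t_1 = 1.47 × 0.07 / 0.01840 = 5.593 d
  layer 2 (coarse sand): t_2 = 9.83 × 0.32 / 0.01840 = 171.0 d
  layer 3 (fine sand): t_3 = 3.91 × 0.15 / 0.01840 = 31.88 d
  layer 4 (medium sand): t_4 = 9.18 × 0.27 / 0.01840 = 134.7 d
Total t = Σ t_i = 343.1 days = 0.9395 years.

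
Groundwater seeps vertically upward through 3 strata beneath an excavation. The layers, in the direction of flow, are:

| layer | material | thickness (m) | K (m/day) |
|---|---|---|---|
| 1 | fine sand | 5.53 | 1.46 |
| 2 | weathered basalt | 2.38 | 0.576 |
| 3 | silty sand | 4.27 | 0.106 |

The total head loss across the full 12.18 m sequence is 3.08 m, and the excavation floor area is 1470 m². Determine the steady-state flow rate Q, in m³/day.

Flow is perpendicular to layering, so the layers act in series and the equivalent K is the thickness-weighted harmonic mean.
Total thickness L = 5.53 + 2.38 + 4.27 = 12.18 m.
Σ(b_i/K_i) = 5.53/1.46 + 2.38/0.576 + 4.27/0.106 = 48.20 d.
K_eq = L / Σ(b_i/K_i) = 12.18 / 48.20 = 0.2527 m/day.
Q = K_eq · A · (Δh/L) = 0.2527 × 1470 × (3.08/12.18) = 93.93 m³/day.

93.9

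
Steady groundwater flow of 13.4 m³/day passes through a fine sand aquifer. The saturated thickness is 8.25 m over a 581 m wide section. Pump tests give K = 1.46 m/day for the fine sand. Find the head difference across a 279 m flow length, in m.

Cross-sectional area A = 581 × 8.25 = 4793 m².
From Q = K·A·i, i = Q / (K·A) = 13.4 / (1.460 × 4793) = 0.001915.
Head loss Δh = i · L = 0.001915 × 279 = 0.5342 m.

0.534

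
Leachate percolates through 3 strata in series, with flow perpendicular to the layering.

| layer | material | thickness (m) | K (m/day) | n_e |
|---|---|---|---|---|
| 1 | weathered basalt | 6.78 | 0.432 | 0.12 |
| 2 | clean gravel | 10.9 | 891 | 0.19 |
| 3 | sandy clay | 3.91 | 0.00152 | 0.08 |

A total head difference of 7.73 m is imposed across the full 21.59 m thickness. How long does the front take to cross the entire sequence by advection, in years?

2.93

With flow normal to the layers, continuity requires the same specific discharge q through every layer.
Σ(b_i/K_i) = 6.78/0.432 + 10.9/891 + 3.91/0.00152 = 2588 d.
q = Δh / Σ(b_i/K_i) = 7.73 / 2588 = 0.002987 m/day.
In each layer the seepage velocity is v_i = q/n_i, so the layer transit time is t_i = b_i·n_i / q:
  layer 1 (weathered basalt): t_1 = 6.78 × 0.12 / 0.002987 = 272.4 d
  layer 2 (clean gravel): t_2 = 10.9 × 0.19 / 0.002987 = 693.4 d
  layer 3 (sandy clay): t_3 = 3.91 × 0.08 / 0.002987 = 104.7 d
Total t = Σ t_i = 1071 days = 2.931 years.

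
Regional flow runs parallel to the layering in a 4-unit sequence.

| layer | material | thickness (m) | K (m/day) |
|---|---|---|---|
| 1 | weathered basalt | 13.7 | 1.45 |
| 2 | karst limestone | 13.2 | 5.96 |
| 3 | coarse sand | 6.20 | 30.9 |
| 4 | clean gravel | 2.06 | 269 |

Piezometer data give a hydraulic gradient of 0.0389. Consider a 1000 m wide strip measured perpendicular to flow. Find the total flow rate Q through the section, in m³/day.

32800

Flow is parallel to layering, so each bed carries its own Darcy discharge and the transmissivities add.
Σ(K_i·b_i) = 1.45×13.7 + 5.96×13.2 + 30.9×6.20 + 269×2.06 = 844.3 m²/day.
Hydraulic gradient i = 0.0389.
Q = Σ(K_i·b_i) · W · i = 844.3 × 1000 × 0.03890 = 32842 m³/day.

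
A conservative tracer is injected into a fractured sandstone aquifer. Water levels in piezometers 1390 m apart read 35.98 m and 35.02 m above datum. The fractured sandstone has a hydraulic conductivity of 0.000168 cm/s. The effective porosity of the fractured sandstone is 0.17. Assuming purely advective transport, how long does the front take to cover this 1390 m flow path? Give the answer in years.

Convert K: 0.000168 cm/s × 864 = 0.1452 m/day.
Hydraulic gradient i = (35.98 − 35.02) / 1390 = 0.96 / 1390 = 0.0006906.
Darcy flux q = K · i = 0.1452 × 0.0006906 = 0.0001002 m/day.
Seepage velocity v = q / n_e = 0.0001002 / 0.17 = 0.0005897 m/day.
Travel time t = L / v = 1390 / 0.0005897 = 2.357e+06 days = 6453 years.

6450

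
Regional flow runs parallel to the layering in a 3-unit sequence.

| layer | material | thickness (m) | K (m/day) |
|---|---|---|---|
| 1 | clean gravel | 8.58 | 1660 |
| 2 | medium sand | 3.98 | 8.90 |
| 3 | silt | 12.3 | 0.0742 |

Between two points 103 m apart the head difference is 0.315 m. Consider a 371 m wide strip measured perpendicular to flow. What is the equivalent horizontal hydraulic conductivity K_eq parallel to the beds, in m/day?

Flow is parallel to layering, so each bed carries its own Darcy discharge and the transmissivities add.
Σ(K_i·b_i) = 1660×8.58 + 8.90×3.98 + 0.0742×12.3 = 14279 m²/day.
Total thickness b = 24.86 m, so K_eq = Σ(K_i·b_i)/b = 574.4 m/day.

574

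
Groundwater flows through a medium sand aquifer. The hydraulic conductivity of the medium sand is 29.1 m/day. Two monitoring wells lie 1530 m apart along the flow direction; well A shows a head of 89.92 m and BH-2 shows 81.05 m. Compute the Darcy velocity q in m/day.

Hydraulic gradient i = (89.92 − 81.05) / 1530 = 8.87 / 1530 = 0.005797.
Specific discharge q = K · i = 29.10 × 0.005797 = 0.1687 m/day.

0.169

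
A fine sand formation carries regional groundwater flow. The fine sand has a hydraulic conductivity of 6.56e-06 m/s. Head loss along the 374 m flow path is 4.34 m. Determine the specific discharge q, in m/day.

Convert K: 6.56e-06 m/s × 86400 = 0.5668 m/day.
Hydraulic gradient i = Δh / L = 4.34 / 374 = 0.01160.
Specific discharge q = K · i = 0.5668 × 0.01160 = 0.006577 m/day.

0.00658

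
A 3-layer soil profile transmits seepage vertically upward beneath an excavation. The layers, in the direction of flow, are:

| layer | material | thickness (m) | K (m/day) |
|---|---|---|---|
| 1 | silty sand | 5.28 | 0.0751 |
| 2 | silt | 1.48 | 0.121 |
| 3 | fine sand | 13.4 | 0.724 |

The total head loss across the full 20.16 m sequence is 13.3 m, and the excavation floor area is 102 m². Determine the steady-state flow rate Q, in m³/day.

13.4

Flow is perpendicular to layering, so the layers act in series and the equivalent K is the thickness-weighted harmonic mean.
Total thickness L = 5.28 + 1.48 + 13.4 = 20.16 m.
Σ(b_i/K_i) = 5.28/0.0751 + 1.48/0.121 + 13.4/0.724 = 101.0 d.
K_eq = L / Σ(b_i/K_i) = 20.16 / 101.0 = 0.1995 m/day.
Q = K_eq · A · (Δh/L) = 0.1995 × 102 × (13.3/20.16) = 13.43 m³/day.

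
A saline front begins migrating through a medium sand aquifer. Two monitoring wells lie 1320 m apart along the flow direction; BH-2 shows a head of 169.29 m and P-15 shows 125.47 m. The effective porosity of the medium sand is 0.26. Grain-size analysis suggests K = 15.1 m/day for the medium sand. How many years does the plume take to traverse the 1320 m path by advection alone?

1.87

Hydraulic gradient i = (169.29 − 125.47) / 1320 = 43.82 / 1320 = 0.03320.
Darcy flux q = K · i = 15.10 × 0.03320 = 0.5013 m/day.
Seepage velocity v = q / n_e = 0.5013 / 0.26 = 1.928 m/day.
Travel time t = L / v = 1320 / 1.928 = 684.7 days = 1.874 years.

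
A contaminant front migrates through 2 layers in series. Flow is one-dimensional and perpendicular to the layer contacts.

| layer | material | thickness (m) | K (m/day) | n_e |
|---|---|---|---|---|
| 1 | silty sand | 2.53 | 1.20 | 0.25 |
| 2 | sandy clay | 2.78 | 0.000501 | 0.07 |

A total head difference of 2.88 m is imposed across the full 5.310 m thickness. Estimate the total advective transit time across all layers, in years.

With flow normal to the layers, continuity requires the same specific discharge q through every layer.
Σ(b_i/K_i) = 2.53/1.20 + 2.78/0.000501 = 5551 d.
q = Δh / Σ(b_i/K_i) = 2.88 / 5551 = 0.0005188 m/day.
In each layer the seepage velocity is v_i = q/n_i, so the layer transit time is t_i = b_i·n_i / q:
  layer 1 (silty sand): t_1 = 2.53 × 0.25 / 0.0005188 = 1219 d
  layer 2 (sandy clay): t_2 = 2.78 × 0.07 / 0.0005188 = 375.1 d
Total t = Σ t_i = 1594 days = 4.365 years.

4.36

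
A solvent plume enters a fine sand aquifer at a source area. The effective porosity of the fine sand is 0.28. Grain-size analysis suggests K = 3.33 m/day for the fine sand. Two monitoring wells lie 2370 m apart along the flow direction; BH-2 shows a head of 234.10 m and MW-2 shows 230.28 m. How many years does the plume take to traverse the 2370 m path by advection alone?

Hydraulic gradient i = (234.10 − 230.28) / 2370 = 3.82 / 2370 = 0.001612.
Darcy flux q = K · i = 3.330 × 0.001612 = 0.005367 m/day.
Seepage velocity v = q / n_e = 0.005367 / 0.28 = 0.01917 m/day.
Travel time t = L / v = 2370 / 0.01917 = 1.236e+05 days = 338.5 years.

338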